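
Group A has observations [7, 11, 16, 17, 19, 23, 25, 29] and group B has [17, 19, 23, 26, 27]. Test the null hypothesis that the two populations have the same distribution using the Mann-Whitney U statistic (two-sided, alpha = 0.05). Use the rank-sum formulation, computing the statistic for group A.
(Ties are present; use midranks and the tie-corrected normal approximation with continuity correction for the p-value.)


Step 1: Combine and sort all 13 observations; assign midranks.
sorted (value, group): (7,X), (11,X), (16,X), (17,X), (17,Y), (19,X), (19,Y), (23,X), (23,Y), (25,X), (26,Y), (27,Y), (29,X)
ranks: 7->1, 11->2, 16->3, 17->4.5, 17->4.5, 19->6.5, 19->6.5, 23->8.5, 23->8.5, 25->10, 26->11, 27->12, 29->13
Step 2: Rank sum for X: R1 = 1 + 2 + 3 + 4.5 + 6.5 + 8.5 + 10 + 13 = 48.5.
Step 3: U_X = R1 - n1(n1+1)/2 = 48.5 - 8*9/2 = 48.5 - 36 = 12.5.
       U_Y = n1*n2 - U_X = 40 - 12.5 = 27.5.
Step 4: Ties are present, so use the tie-corrected normal approximation (with continuity correction) for the p-value.
Step 5: p-value = 0.303506; compare to alpha = 0.05. fail to reject H0.

U_X = 12.5, p = 0.303506, fail to reject H0 at alpha = 0.05.


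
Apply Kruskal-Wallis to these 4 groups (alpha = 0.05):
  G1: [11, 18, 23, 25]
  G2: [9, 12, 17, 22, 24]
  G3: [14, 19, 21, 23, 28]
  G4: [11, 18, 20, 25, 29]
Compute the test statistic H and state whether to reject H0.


Step 1: Combine all N = 19 observations and assign midranks.
sorted (value, group, rank): (9,G2,1), (11,G1,2.5), (11,G4,2.5), (12,G2,4), (14,G3,5), (17,G2,6), (18,G1,7.5), (18,G4,7.5), (19,G3,9), (20,G4,10), (21,G3,11), (22,G2,12), (23,G1,13.5), (23,G3,13.5), (24,G2,15), (25,G1,16.5), (25,G4,16.5), (28,G3,18), (29,G4,19)
Step 2: Sum ranks within each group.
R_1 = 40 (n_1 = 4)
R_2 = 38 (n_2 = 5)
R_3 = 56.5 (n_3 = 5)
R_4 = 55.5 (n_4 = 5)
Step 3: H = 12/(N(N+1)) * sum(R_i^2/n_i) - 3(N+1)
     = 12/(19*20) * (40^2/4 + 38^2/5 + 56.5^2/5 + 55.5^2/5) - 3*20
     = 0.031579 * 1943.3 - 60
     = 1.367368.
Step 4: Ties present; correction factor C = 1 - 24/(19^3 - 19) = 0.996491. Corrected H = 1.367368 / 0.996491 = 1.372183.
Step 5: Under H0, H ~ chi^2(3); p-value = 0.712068.
Step 6: alpha = 0.05. fail to reject H0.

H = 1.3722, df = 3, p = 0.712068, fail to reject H0.


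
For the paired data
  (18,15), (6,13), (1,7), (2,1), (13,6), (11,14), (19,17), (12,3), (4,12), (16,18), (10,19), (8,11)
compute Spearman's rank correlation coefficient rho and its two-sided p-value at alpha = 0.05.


Step 1: Rank x and y separately (midranks; no ties here).
rank(x): 18->11, 6->4, 1->1, 2->2, 13->9, 11->7, 19->12, 12->8, 4->3, 16->10, 10->6, 8->5
rank(y): 15->9, 13->7, 7->4, 1->1, 6->3, 14->8, 17->10, 3->2, 12->6, 18->11, 19->12, 11->5
Step 2: d_i = R_x(i) - R_y(i); compute d_i^2.
  (11-9)^2=4, (4-7)^2=9, (1-4)^2=9, (2-1)^2=1, (9-3)^2=36, (7-8)^2=1, (12-10)^2=4, (8-2)^2=36, (3-6)^2=9, (10-11)^2=1, (6-12)^2=36, (5-5)^2=0
sum(d^2) = 146.
Step 3: rho = 1 - 6*146 / (12*(12^2 - 1)) = 1 - 876/1716 = 0.489510.
Step 4: Under H0, t = rho * sqrt((n-2)/(1-rho^2)) = 1.7752 ~ t(10).
Step 5: Two-sided p-value from the t-distribution with 10 df = 0.106252.
Step 6: alpha = 0.05. fail to reject H0.

rho = 0.4895, p = 0.106252, fail to reject H0 at alpha = 0.05.


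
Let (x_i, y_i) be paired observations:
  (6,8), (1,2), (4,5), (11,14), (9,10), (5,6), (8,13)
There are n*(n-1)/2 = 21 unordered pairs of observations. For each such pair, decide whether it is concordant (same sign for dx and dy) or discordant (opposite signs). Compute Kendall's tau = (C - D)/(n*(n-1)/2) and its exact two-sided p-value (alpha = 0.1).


Step 1: Enumerate the 21 unordered pairs (i,j) with i<j and classify each by sign(x_j-x_i) * sign(y_j-y_i).
  (1,2):dx=-5,dy=-6->C; (1,3):dx=-2,dy=-3->C; (1,4):dx=+5,dy=+6->C; (1,5):dx=+3,dy=+2->C
  (1,6):dx=-1,dy=-2->C; (1,7):dx=+2,dy=+5->C; (2,3):dx=+3,dy=+3->C; (2,4):dx=+10,dy=+12->C
  (2,5):dx=+8,dy=+8->C; (2,6):dx=+4,dy=+4->C; (2,7):dx=+7,dy=+11->C; (3,4):dx=+7,dy=+9->C
  (3,5):dx=+5,dy=+5->C; (3,6):dx=+1,dy=+1->C; (3,7):dx=+4,dy=+8->C; (4,5):dx=-2,dy=-4->C
  (4,6):dx=-6,dy=-8->C; (4,7):dx=-3,dy=-1->C; (5,6):dx=-4,dy=-4->C; (5,7):dx=-1,dy=+3->D
  (6,7):dx=+3,dy=+7->C
Step 2: C = 20, D = 1, total pairs = 21.
Step 3: tau = (C - D)/(n(n-1)/2) = (20 - 1)/21 = 0.904762.
Step 4: Exact two-sided p-value (enumerate n! = 5040 permutations of y under H0): p = 0.002778.
Step 5: alpha = 0.1. reject H0.

tau_b = 0.9048 (C=20, D=1), p = 0.002778, reject H0.


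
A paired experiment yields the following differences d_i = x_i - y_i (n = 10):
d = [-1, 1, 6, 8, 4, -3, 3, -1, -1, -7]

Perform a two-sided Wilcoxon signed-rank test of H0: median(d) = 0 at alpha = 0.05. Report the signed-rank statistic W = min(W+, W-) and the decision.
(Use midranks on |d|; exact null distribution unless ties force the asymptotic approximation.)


Step 1: Drop any zero differences (none here) and take |d_i|.
|d| = [1, 1, 6, 8, 4, 3, 3, 1, 1, 7]
Step 2: Midrank |d_i| (ties get averaged ranks).
ranks: |1|->2.5, |1|->2.5, |6|->8, |8|->10, |4|->7, |3|->5.5, |3|->5.5, |1|->2.5, |1|->2.5, |7|->9
Step 3: Attach original signs; sum ranks with positive sign and with negative sign.
W+ = 2.5 + 8 + 10 + 7 + 5.5 = 33
W- = 2.5 + 5.5 + 2.5 + 2.5 + 9 = 22
(Check: W+ + W- = 55 should equal n(n+1)/2 = 55.)
Step 4: Test statistic W = min(W+, W-) = 22.
Step 5: Ties in |d|, so use the tie-corrected normal approximation.
        E[W] = n(n+1)/4 = 10*11/4 = 27.5.
        Tie groups: |d|=1 (t=4), |d|=3 (t=2); sum(t^3 - t) = 66.
        Var[W] = n(n+1)(2n+1)/24 - sum(t^3-t)/48 = 2310/24 - 66/48 = 94.875.
        z = (W - E[W]) / sqrt(Var[W]) = (22 - 27.5) / 9.7404 = -0.5647.
        Two-sided p = 2*Phi(z) = 0.572305.
Step 6: alpha = 0.05. fail to reject H0.

W+ = 33, W- = 22, W = min = 22, p = 0.572305, fail to reject H0.


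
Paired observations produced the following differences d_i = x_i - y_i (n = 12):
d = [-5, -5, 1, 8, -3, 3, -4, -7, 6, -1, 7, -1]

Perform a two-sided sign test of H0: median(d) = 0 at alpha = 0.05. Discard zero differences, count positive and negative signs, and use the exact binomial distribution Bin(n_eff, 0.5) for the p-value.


Step 1: Discard zero differences. Original n = 12; n_eff = number of nonzero differences = 12.
Nonzero differences (with sign): -5, -5, +1, +8, -3, +3, -4, -7, +6, -1, +7, -1
Step 2: Count signs: positive = 5, negative = 7.
Step 3: Under H0: P(positive) = 0.5, so the number of positives S ~ Bin(12, 0.5).
Step 4: Two-sided exact p-value = sum of Bin(12,0.5) probabilities at or below the observed probability = 0.774414.
Step 5: alpha = 0.05. fail to reject H0.

n_eff = 12, pos = 5, neg = 7, p = 0.774414, fail to reject H0.


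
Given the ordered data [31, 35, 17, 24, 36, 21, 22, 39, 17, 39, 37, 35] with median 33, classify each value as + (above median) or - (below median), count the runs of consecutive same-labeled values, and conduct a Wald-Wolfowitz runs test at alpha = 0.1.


Step 1: Compute median = 33; label A = above, B = below.
Labels in order: BABBABBABAAA  (n_A = 6, n_B = 6)
Step 2: Count runs R = 8.
Step 3: Under H0 (random ordering), E[R] = 2*n_A*n_B/(n_A+n_B) + 1 = 2*6*6/12 + 1 = 7.0000.
        Var[R] = 2*n_A*n_B*(2*n_A*n_B - n_A - n_B) / ((n_A+n_B)^2 * (n_A+n_B-1)) = 4320/1584 = 2.7273.
        SD[R] = 1.6514.
Step 4: Continuity-corrected z = (R - 0.5 - E[R]) / SD[R] = (8 - 0.5 - 7.0000) / 1.6514 = 0.3028.
Step 5: Two-sided p-value via normal approximation = 2*(1 - Phi(|z|)) = 0.762069.
Step 6: alpha = 0.1. fail to reject H0.

R = 8, z = 0.3028, p = 0.762069, fail to reject H0.


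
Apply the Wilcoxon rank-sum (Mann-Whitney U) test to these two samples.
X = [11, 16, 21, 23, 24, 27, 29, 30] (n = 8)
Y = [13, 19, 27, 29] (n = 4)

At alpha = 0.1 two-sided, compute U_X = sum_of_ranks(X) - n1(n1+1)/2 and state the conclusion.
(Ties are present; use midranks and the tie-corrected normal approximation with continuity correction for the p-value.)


Step 1: Combine and sort all 12 observations; assign midranks.
sorted (value, group): (11,X), (13,Y), (16,X), (19,Y), (21,X), (23,X), (24,X), (27,X), (27,Y), (29,X), (29,Y), (30,X)
ranks: 11->1, 13->2, 16->3, 19->4, 21->5, 23->6, 24->7, 27->8.5, 27->8.5, 29->10.5, 29->10.5, 30->12
Step 2: Rank sum for X: R1 = 1 + 3 + 5 + 6 + 7 + 8.5 + 10.5 + 12 = 53.
Step 3: U_X = R1 - n1(n1+1)/2 = 53 - 8*9/2 = 53 - 36 = 17.
       U_Y = n1*n2 - U_X = 32 - 17 = 15.
Step 4: Ties are present, so use the tie-corrected normal approximation (with continuity correction) for the p-value.
Step 5: p-value = 0.932087; compare to alpha = 0.1. fail to reject H0.

U_X = 17, p = 0.932087, fail to reject H0 at alpha = 0.1.


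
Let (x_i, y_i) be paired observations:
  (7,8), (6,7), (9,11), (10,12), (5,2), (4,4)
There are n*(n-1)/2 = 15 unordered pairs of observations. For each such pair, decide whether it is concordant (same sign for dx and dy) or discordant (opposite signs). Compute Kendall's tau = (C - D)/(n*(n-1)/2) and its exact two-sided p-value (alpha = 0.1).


Step 1: Enumerate the 15 unordered pairs (i,j) with i<j and classify each by sign(x_j-x_i) * sign(y_j-y_i).
  (1,2):dx=-1,dy=-1->C; (1,3):dx=+2,dy=+3->C; (1,4):dx=+3,dy=+4->C; (1,5):dx=-2,dy=-6->C
  (1,6):dx=-3,dy=-4->C; (2,3):dx=+3,dy=+4->C; (2,4):dx=+4,dy=+5->C; (2,5):dx=-1,dy=-5->C
  (2,6):dx=-2,dy=-3->C; (3,4):dx=+1,dy=+1->C; (3,5):dx=-4,dy=-9->C; (3,6):dx=-5,dy=-7->C
  (4,5):dx=-5,dy=-10->C; (4,6):dx=-6,dy=-8->C; (5,6):dx=-1,dy=+2->D
Step 2: C = 14, D = 1, total pairs = 15.
Step 3: tau = (C - D)/(n(n-1)/2) = (14 - 1)/15 = 0.866667.
Step 4: Exact two-sided p-value (enumerate n! = 720 permutations of y under H0): p = 0.016667.
Step 5: alpha = 0.1. reject H0.

tau_b = 0.8667 (C=14, D=1), p = 0.016667, reject H0.


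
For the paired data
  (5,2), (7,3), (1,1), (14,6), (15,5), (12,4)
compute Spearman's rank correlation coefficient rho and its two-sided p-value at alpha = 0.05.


Step 1: Rank x and y separately (midranks; no ties here).
rank(x): 5->2, 7->3, 1->1, 14->5, 15->6, 12->4
rank(y): 2->2, 3->3, 1->1, 6->6, 5->5, 4->4
Step 2: d_i = R_x(i) - R_y(i); compute d_i^2.
  (2-2)^2=0, (3-3)^2=0, (1-1)^2=0, (5-6)^2=1, (6-5)^2=1, (4-4)^2=0
sum(d^2) = 2.
Step 3: rho = 1 - 6*2 / (6*(6^2 - 1)) = 1 - 12/210 = 0.942857.
Step 4: Under H0, t = rho * sqrt((n-2)/(1-rho^2)) = 5.6595 ~ t(4).
Step 5: Two-sided p-value from the t-distribution with 4 df = 0.004805.
Step 6: alpha = 0.05. reject H0.

rho = 0.9429, p = 0.004805, reject H0 at alpha = 0.05.


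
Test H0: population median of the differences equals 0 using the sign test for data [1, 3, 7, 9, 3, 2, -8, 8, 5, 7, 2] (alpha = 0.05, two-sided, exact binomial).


Step 1: Discard zero differences. Original n = 11; n_eff = number of nonzero differences = 11.
Nonzero differences (with sign): +1, +3, +7, +9, +3, +2, -8, +8, +5, +7, +2
Step 2: Count signs: positive = 10, negative = 1.
Step 3: Under H0: P(positive) = 0.5, so the number of positives S ~ Bin(11, 0.5).
Step 4: Two-sided exact p-value = sum of Bin(11,0.5) probabilities at or below the observed probability = 0.011719.
Step 5: alpha = 0.05. reject H0.

n_eff = 11, pos = 10, neg = 1, p = 0.011719, reject H0.


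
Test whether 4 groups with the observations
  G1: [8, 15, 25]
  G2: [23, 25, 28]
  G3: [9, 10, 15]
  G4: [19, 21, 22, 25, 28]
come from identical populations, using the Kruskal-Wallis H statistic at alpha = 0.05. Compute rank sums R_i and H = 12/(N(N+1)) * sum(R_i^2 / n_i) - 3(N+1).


Step 1: Combine all N = 14 observations and assign midranks.
sorted (value, group, rank): (8,G1,1), (9,G3,2), (10,G3,3), (15,G1,4.5), (15,G3,4.5), (19,G4,6), (21,G4,7), (22,G4,8), (23,G2,9), (25,G1,11), (25,G2,11), (25,G4,11), (28,G2,13.5), (28,G4,13.5)
Step 2: Sum ranks within each group.
R_1 = 16.5 (n_1 = 3)
R_2 = 33.5 (n_2 = 3)
R_3 = 9.5 (n_3 = 3)
R_4 = 45.5 (n_4 = 5)
Step 3: H = 12/(N(N+1)) * sum(R_i^2/n_i) - 3(N+1)
     = 12/(14*15) * (16.5^2/3 + 33.5^2/3 + 9.5^2/3 + 45.5^2/5) - 3*15
     = 0.057143 * 908.967 - 45
     = 6.940952.
Step 4: Ties present; correction factor C = 1 - 36/(14^3 - 14) = 0.986813. Corrected H = 6.940952 / 0.986813 = 7.033705.
Step 5: Under H0, H ~ chi^2(3); p-value = 0.070831.
Step 6: alpha = 0.05. fail to reject H0.

H = 7.0337, df = 3, p = 0.070831, fail to reject H0.


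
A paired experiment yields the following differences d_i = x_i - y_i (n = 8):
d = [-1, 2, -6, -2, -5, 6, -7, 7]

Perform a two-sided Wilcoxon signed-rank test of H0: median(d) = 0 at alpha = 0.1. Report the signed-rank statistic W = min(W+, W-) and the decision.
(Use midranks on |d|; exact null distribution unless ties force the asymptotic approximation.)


Step 1: Drop any zero differences (none here) and take |d_i|.
|d| = [1, 2, 6, 2, 5, 6, 7, 7]
Step 2: Midrank |d_i| (ties get averaged ranks).
ranks: |1|->1, |2|->2.5, |6|->5.5, |2|->2.5, |5|->4, |6|->5.5, |7|->7.5, |7|->7.5
Step 3: Attach original signs; sum ranks with positive sign and with negative sign.
W+ = 2.5 + 5.5 + 7.5 = 15.5
W- = 1 + 5.5 + 2.5 + 4 + 7.5 = 20.5
(Check: W+ + W- = 36 should equal n(n+1)/2 = 36.)
Step 4: Test statistic W = min(W+, W-) = 15.5.
Step 5: Ties in |d|, so use the tie-corrected normal approximation.
        E[W] = n(n+1)/4 = 8*9/4 = 18.
        Tie groups: |d|=2 (t=2), |d|=6 (t=2), |d|=7 (t=2); sum(t^3 - t) = 18.
        Var[W] = n(n+1)(2n+1)/24 - sum(t^3-t)/48 = 1224/24 - 18/48 = 50.625.
        z = (W - E[W]) / sqrt(Var[W]) = (15.5 - 18) / 7.1151 = -0.3514.
        Two-sided p = 2*Phi(z) = 0.725315.
Step 6: alpha = 0.1. fail to reject H0.

W+ = 15.5, W- = 20.5, W = min = 15.5, p = 0.725315, fail to reject H0.


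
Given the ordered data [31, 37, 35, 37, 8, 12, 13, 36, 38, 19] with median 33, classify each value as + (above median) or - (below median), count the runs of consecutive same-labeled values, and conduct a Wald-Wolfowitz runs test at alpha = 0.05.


Step 1: Compute median = 33; label A = above, B = below.
Labels in order: BAAABBBAAB  (n_A = 5, n_B = 5)
Step 2: Count runs R = 5.
Step 3: Under H0 (random ordering), E[R] = 2*n_A*n_B/(n_A+n_B) + 1 = 2*5*5/10 + 1 = 6.0000.
        Var[R] = 2*n_A*n_B*(2*n_A*n_B - n_A - n_B) / ((n_A+n_B)^2 * (n_A+n_B-1)) = 2000/900 = 2.2222.
        SD[R] = 1.4907.
Step 4: Continuity-corrected z = (R + 0.5 - E[R]) / SD[R] = (5 + 0.5 - 6.0000) / 1.4907 = -0.3354.
Step 5: Two-sided p-value via normal approximation = 2*(1 - Phi(|z|)) = 0.737316.
Step 6: alpha = 0.05. fail to reject H0.

R = 5, z = -0.3354, p = 0.737316, fail to reject H0.


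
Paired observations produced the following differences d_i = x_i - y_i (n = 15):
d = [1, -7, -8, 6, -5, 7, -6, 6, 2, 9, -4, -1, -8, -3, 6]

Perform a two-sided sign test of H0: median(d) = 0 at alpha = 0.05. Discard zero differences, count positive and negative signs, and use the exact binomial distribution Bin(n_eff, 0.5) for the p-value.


Step 1: Discard zero differences. Original n = 15; n_eff = number of nonzero differences = 15.
Nonzero differences (with sign): +1, -7, -8, +6, -5, +7, -6, +6, +2, +9, -4, -1, -8, -3, +6
Step 2: Count signs: positive = 7, negative = 8.
Step 3: Under H0: P(positive) = 0.5, so the number of positives S ~ Bin(15, 0.5).
Step 4: Two-sided exact p-value = sum of Bin(15,0.5) probabilities at or below the observed probability = 1.000000.
Step 5: alpha = 0.05. fail to reject H0.

n_eff = 15, pos = 7, neg = 8, p = 1.000000, fail to reject H0.


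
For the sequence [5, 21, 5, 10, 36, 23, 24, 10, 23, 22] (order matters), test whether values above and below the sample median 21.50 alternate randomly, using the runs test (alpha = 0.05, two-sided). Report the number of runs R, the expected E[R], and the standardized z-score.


Step 1: Compute median = 21.50; label A = above, B = below.
Labels in order: BBBBAAABAA  (n_A = 5, n_B = 5)
Step 2: Count runs R = 4.
Step 3: Under H0 (random ordering), E[R] = 2*n_A*n_B/(n_A+n_B) + 1 = 2*5*5/10 + 1 = 6.0000.
        Var[R] = 2*n_A*n_B*(2*n_A*n_B - n_A - n_B) / ((n_A+n_B)^2 * (n_A+n_B-1)) = 2000/900 = 2.2222.
        SD[R] = 1.4907.
Step 4: Continuity-corrected z = (R + 0.5 - E[R]) / SD[R] = (4 + 0.5 - 6.0000) / 1.4907 = -1.0062.
Step 5: Two-sided p-value via normal approximation = 2*(1 - Phi(|z|)) = 0.314305.
Step 6: alpha = 0.05. fail to reject H0.

R = 4, z = -1.0062, p = 0.314305, fail to reject H0.


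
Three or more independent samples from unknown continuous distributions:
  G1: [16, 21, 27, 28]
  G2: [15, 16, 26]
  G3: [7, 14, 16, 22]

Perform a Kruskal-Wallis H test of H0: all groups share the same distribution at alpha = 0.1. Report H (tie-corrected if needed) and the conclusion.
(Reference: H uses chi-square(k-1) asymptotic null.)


Step 1: Combine all N = 11 observations and assign midranks.
sorted (value, group, rank): (7,G3,1), (14,G3,2), (15,G2,3), (16,G1,5), (16,G2,5), (16,G3,5), (21,G1,7), (22,G3,8), (26,G2,9), (27,G1,10), (28,G1,11)
Step 2: Sum ranks within each group.
R_1 = 33 (n_1 = 4)
R_2 = 17 (n_2 = 3)
R_3 = 16 (n_3 = 4)
Step 3: H = 12/(N(N+1)) * sum(R_i^2/n_i) - 3(N+1)
     = 12/(11*12) * (33^2/4 + 17^2/3 + 16^2/4) - 3*12
     = 0.090909 * 432.583 - 36
     = 3.325758.
Step 4: Ties present; correction factor C = 1 - 24/(11^3 - 11) = 0.981818. Corrected H = 3.325758 / 0.981818 = 3.387346.
Step 5: Under H0, H ~ chi^2(2); p-value = 0.183843.
Step 6: alpha = 0.1. fail to reject H0.

H = 3.3873, df = 2, p = 0.183843, fail to reject H0.


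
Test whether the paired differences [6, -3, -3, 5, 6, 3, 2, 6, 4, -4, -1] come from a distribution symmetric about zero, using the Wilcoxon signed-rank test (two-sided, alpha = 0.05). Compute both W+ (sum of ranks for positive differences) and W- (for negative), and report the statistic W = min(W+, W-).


Step 1: Drop any zero differences (none here) and take |d_i|.
|d| = [6, 3, 3, 5, 6, 3, 2, 6, 4, 4, 1]
Step 2: Midrank |d_i| (ties get averaged ranks).
ranks: |6|->10, |3|->4, |3|->4, |5|->8, |6|->10, |3|->4, |2|->2, |6|->10, |4|->6.5, |4|->6.5, |1|->1
Step 3: Attach original signs; sum ranks with positive sign and with negative sign.
W+ = 10 + 8 + 10 + 4 + 2 + 10 + 6.5 = 50.5
W- = 4 + 4 + 6.5 + 1 = 15.5
(Check: W+ + W- = 66 should equal n(n+1)/2 = 66.)
Step 4: Test statistic W = min(W+, W-) = 15.5.
Step 5: Ties in |d|, so use the tie-corrected normal approximation.
        E[W] = n(n+1)/4 = 11*12/4 = 33.
        Tie groups: |d|=3 (t=3), |d|=4 (t=2), |d|=6 (t=3); sum(t^3 - t) = 54.
        Var[W] = n(n+1)(2n+1)/24 - sum(t^3-t)/48 = 3036/24 - 54/48 = 125.375.
        z = (W - E[W]) / sqrt(Var[W]) = (15.5 - 33) / 11.1971 = -1.5629.
        Two-sided p = 2*Phi(z) = 0.118075.
Step 6: alpha = 0.05. fail to reject H0.

W+ = 50.5, W- = 15.5, W = min = 15.5, p = 0.118075, fail to reject H0.


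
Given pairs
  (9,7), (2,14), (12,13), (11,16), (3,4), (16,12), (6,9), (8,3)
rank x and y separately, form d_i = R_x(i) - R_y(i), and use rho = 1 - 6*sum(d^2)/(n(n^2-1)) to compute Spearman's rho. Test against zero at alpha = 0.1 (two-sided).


Step 1: Rank x and y separately (midranks; no ties here).
rank(x): 9->5, 2->1, 12->7, 11->6, 3->2, 16->8, 6->3, 8->4
rank(y): 7->3, 14->7, 13->6, 16->8, 4->2, 12->5, 9->4, 3->1
Step 2: d_i = R_x(i) - R_y(i); compute d_i^2.
  (5-3)^2=4, (1-7)^2=36, (7-6)^2=1, (6-8)^2=4, (2-2)^2=0, (8-5)^2=9, (3-4)^2=1, (4-1)^2=9
sum(d^2) = 64.
Step 3: rho = 1 - 6*64 / (8*(8^2 - 1)) = 1 - 384/504 = 0.238095.
Step 4: Under H0, t = rho * sqrt((n-2)/(1-rho^2)) = 0.6005 ~ t(6).
Step 5: Two-sided p-value from the t-distribution with 6 df = 0.570156.
Step 6: alpha = 0.1. fail to reject H0.

rho = 0.2381, p = 0.570156, fail to reject H0 at alpha = 0.1.


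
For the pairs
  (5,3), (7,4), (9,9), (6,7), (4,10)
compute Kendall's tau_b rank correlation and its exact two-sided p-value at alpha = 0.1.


Step 1: Enumerate the 10 unordered pairs (i,j) with i<j and classify each by sign(x_j-x_i) * sign(y_j-y_i).
  (1,2):dx=+2,dy=+1->C; (1,3):dx=+4,dy=+6->C; (1,4):dx=+1,dy=+4->C; (1,5):dx=-1,dy=+7->D
  (2,3):dx=+2,dy=+5->C; (2,4):dx=-1,dy=+3->D; (2,5):dx=-3,dy=+6->D; (3,4):dx=-3,dy=-2->C
  (3,5):dx=-5,dy=+1->D; (4,5):dx=-2,dy=+3->D
Step 2: C = 5, D = 5, total pairs = 10.
Step 3: tau = (C - D)/(n(n-1)/2) = (5 - 5)/10 = 0.000000.
Step 4: Exact two-sided p-value (enumerate n! = 120 permutations of y under H0): p = 1.000000.
Step 5: alpha = 0.1. fail to reject H0.

tau_b = 0.0000 (C=5, D=5), p = 1.000000, fail to reject H0.


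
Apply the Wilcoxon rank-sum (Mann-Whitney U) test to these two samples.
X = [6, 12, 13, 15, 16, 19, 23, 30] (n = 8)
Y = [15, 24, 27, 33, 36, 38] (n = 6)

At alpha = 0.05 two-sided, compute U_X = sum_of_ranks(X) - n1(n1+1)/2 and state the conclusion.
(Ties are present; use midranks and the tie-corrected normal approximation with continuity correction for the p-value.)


Step 1: Combine and sort all 14 observations; assign midranks.
sorted (value, group): (6,X), (12,X), (13,X), (15,X), (15,Y), (16,X), (19,X), (23,X), (24,Y), (27,Y), (30,X), (33,Y), (36,Y), (38,Y)
ranks: 6->1, 12->2, 13->3, 15->4.5, 15->4.5, 16->6, 19->7, 23->8, 24->9, 27->10, 30->11, 33->12, 36->13, 38->14
Step 2: Rank sum for X: R1 = 1 + 2 + 3 + 4.5 + 6 + 7 + 8 + 11 = 42.5.
Step 3: U_X = R1 - n1(n1+1)/2 = 42.5 - 8*9/2 = 42.5 - 36 = 6.5.
       U_Y = n1*n2 - U_X = 48 - 6.5 = 41.5.
Step 4: Ties are present, so use the tie-corrected normal approximation (with continuity correction) for the p-value.
Step 5: p-value = 0.028013; compare to alpha = 0.05. reject H0.

U_X = 6.5, p = 0.028013, reject H0 at alpha = 0.05.


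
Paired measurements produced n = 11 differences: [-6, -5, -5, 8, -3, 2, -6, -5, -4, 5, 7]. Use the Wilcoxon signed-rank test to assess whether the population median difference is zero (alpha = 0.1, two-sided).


Step 1: Drop any zero differences (none here) and take |d_i|.
|d| = [6, 5, 5, 8, 3, 2, 6, 5, 4, 5, 7]
Step 2: Midrank |d_i| (ties get averaged ranks).
ranks: |6|->8.5, |5|->5.5, |5|->5.5, |8|->11, |3|->2, |2|->1, |6|->8.5, |5|->5.5, |4|->3, |5|->5.5, |7|->10
Step 3: Attach original signs; sum ranks with positive sign and with negative sign.
W+ = 11 + 1 + 5.5 + 10 = 27.5
W- = 8.5 + 5.5 + 5.5 + 2 + 8.5 + 5.5 + 3 = 38.5
(Check: W+ + W- = 66 should equal n(n+1)/2 = 66.)
Step 4: Test statistic W = min(W+, W-) = 27.5.
Step 5: Ties in |d|, so use the tie-corrected normal approximation.
        E[W] = n(n+1)/4 = 11*12/4 = 33.
        Tie groups: |d|=5 (t=4), |d|=6 (t=2); sum(t^3 - t) = 66.
        Var[W] = n(n+1)(2n+1)/24 - sum(t^3-t)/48 = 3036/24 - 66/48 = 125.125.
        z = (W - E[W]) / sqrt(Var[W]) = (27.5 - 33) / 11.1859 = -0.4917.
        Two-sided p = 2*Phi(z) = 0.622939.
Step 6: alpha = 0.1. fail to reject H0.

W+ = 27.5, W- = 38.5, W = min = 27.5, p = 0.622939, fail to reject H0.


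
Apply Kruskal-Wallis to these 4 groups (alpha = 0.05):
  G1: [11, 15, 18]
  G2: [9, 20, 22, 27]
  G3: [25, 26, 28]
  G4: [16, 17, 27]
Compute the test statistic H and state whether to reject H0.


Step 1: Combine all N = 13 observations and assign midranks.
sorted (value, group, rank): (9,G2,1), (11,G1,2), (15,G1,3), (16,G4,4), (17,G4,5), (18,G1,6), (20,G2,7), (22,G2,8), (25,G3,9), (26,G3,10), (27,G2,11.5), (27,G4,11.5), (28,G3,13)
Step 2: Sum ranks within each group.
R_1 = 11 (n_1 = 3)
R_2 = 27.5 (n_2 = 4)
R_3 = 32 (n_3 = 3)
R_4 = 20.5 (n_4 = 3)
Step 3: H = 12/(N(N+1)) * sum(R_i^2/n_i) - 3(N+1)
     = 12/(13*14) * (11^2/3 + 27.5^2/4 + 32^2/3 + 20.5^2/3) - 3*14
     = 0.065934 * 710.812 - 42
     = 4.866758.
Step 4: Ties present; correction factor C = 1 - 6/(13^3 - 13) = 0.997253. Corrected H = 4.866758 / 0.997253 = 4.880165.
Step 5: Under H0, H ~ chi^2(3); p-value = 0.180785.
Step 6: alpha = 0.05. fail to reject H0.

H = 4.8802, df = 3, p = 0.180785, fail to reject H0.


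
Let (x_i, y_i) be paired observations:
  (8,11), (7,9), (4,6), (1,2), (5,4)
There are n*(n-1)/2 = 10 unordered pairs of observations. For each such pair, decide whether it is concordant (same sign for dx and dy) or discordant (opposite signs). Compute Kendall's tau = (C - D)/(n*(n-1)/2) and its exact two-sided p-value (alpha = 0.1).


Step 1: Enumerate the 10 unordered pairs (i,j) with i<j and classify each by sign(x_j-x_i) * sign(y_j-y_i).
  (1,2):dx=-1,dy=-2->C; (1,3):dx=-4,dy=-5->C; (1,4):dx=-7,dy=-9->C; (1,5):dx=-3,dy=-7->C
  (2,3):dx=-3,dy=-3->C; (2,4):dx=-6,dy=-7->C; (2,5):dx=-2,dy=-5->C; (3,4):dx=-3,dy=-4->C
  (3,5):dx=+1,dy=-2->D; (4,5):dx=+4,dy=+2->C
Step 2: C = 9, D = 1, total pairs = 10.
Step 3: tau = (C - D)/(n(n-1)/2) = (9 - 1)/10 = 0.800000.
Step 4: Exact two-sided p-value (enumerate n! = 120 permutations of y under H0): p = 0.083333.
Step 5: alpha = 0.1. reject H0.

tau_b = 0.8000 (C=9, D=1), p = 0.083333, reject H0.


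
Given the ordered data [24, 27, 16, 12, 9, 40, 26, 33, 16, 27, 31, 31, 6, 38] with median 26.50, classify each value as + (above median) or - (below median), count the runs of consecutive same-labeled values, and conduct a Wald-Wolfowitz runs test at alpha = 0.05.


Step 1: Compute median = 26.50; label A = above, B = below.
Labels in order: BABBBABABAAABA  (n_A = 7, n_B = 7)
Step 2: Count runs R = 10.
Step 3: Under H0 (random ordering), E[R] = 2*n_A*n_B/(n_A+n_B) + 1 = 2*7*7/14 + 1 = 8.0000.
        Var[R] = 2*n_A*n_B*(2*n_A*n_B - n_A - n_B) / ((n_A+n_B)^2 * (n_A+n_B-1)) = 8232/2548 = 3.2308.
        SD[R] = 1.7974.
Step 4: Continuity-corrected z = (R - 0.5 - E[R]) / SD[R] = (10 - 0.5 - 8.0000) / 1.7974 = 0.8345.
Step 5: Two-sided p-value via normal approximation = 2*(1 - Phi(|z|)) = 0.403986.
Step 6: alpha = 0.05. fail to reject H0.

R = 10, z = 0.8345, p = 0.403986, fail to reject H0.


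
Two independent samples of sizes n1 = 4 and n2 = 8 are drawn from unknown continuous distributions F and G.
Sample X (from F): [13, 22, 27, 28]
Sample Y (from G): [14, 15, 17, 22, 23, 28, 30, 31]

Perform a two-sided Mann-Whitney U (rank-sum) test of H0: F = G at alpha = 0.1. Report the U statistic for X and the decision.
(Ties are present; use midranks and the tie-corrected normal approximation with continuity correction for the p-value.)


Step 1: Combine and sort all 12 observations; assign midranks.
sorted (value, group): (13,X), (14,Y), (15,Y), (17,Y), (22,X), (22,Y), (23,Y), (27,X), (28,X), (28,Y), (30,Y), (31,Y)
ranks: 13->1, 14->2, 15->3, 17->4, 22->5.5, 22->5.5, 23->7, 27->8, 28->9.5, 28->9.5, 30->11, 31->12
Step 2: Rank sum for X: R1 = 1 + 5.5 + 8 + 9.5 = 24.
Step 3: U_X = R1 - n1(n1+1)/2 = 24 - 4*5/2 = 24 - 10 = 14.
       U_Y = n1*n2 - U_X = 32 - 14 = 18.
Step 4: Ties are present, so use the tie-corrected normal approximation (with continuity correction) for the p-value.
Step 5: p-value = 0.798215; compare to alpha = 0.1. fail to reject H0.

U_X = 14, p = 0.798215, fail to reject H0 at alpha = 0.1.


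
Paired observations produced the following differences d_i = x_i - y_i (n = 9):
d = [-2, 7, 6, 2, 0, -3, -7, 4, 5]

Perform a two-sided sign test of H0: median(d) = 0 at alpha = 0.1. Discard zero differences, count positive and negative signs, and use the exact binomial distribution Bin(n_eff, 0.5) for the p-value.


Step 1: Discard zero differences. Original n = 9; n_eff = number of nonzero differences = 8.
Nonzero differences (with sign): -2, +7, +6, +2, -3, -7, +4, +5
Step 2: Count signs: positive = 5, negative = 3.
Step 3: Under H0: P(positive) = 0.5, so the number of positives S ~ Bin(8, 0.5).
Step 4: Two-sided exact p-value = sum of Bin(8,0.5) probabilities at or below the observed probability = 0.726562.
Step 5: alpha = 0.1. fail to reject H0.

n_eff = 8, pos = 5, neg = 3, p = 0.726562, fail to reject H0.


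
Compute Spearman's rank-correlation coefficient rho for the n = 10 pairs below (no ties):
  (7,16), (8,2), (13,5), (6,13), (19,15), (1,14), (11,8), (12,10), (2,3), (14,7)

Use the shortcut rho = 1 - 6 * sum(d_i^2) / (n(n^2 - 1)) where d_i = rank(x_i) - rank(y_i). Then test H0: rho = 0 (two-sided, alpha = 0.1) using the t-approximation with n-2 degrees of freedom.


Step 1: Rank x and y separately (midranks; no ties here).
rank(x): 7->4, 8->5, 13->8, 6->3, 19->10, 1->1, 11->6, 12->7, 2->2, 14->9
rank(y): 16->10, 2->1, 5->3, 13->7, 15->9, 14->8, 8->5, 10->6, 3->2, 7->4
Step 2: d_i = R_x(i) - R_y(i); compute d_i^2.
  (4-10)^2=36, (5-1)^2=16, (8-3)^2=25, (3-7)^2=16, (10-9)^2=1, (1-8)^2=49, (6-5)^2=1, (7-6)^2=1, (2-2)^2=0, (9-4)^2=25
sum(d^2) = 170.
Step 3: rho = 1 - 6*170 / (10*(10^2 - 1)) = 1 - 1020/990 = -0.030303.
Step 4: Under H0, t = rho * sqrt((n-2)/(1-rho^2)) = -0.0857 ~ t(8).
Step 5: Two-sided p-value from the t-distribution with 8 df = 0.933773.
Step 6: alpha = 0.1. fail to reject H0.

rho = -0.0303, p = 0.933773, fail to reject H0 at alpha = 0.1.


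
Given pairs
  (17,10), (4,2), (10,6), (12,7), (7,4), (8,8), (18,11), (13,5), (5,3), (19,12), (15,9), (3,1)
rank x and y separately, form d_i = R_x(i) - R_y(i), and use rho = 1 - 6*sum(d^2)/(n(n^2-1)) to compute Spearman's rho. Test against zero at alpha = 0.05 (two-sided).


Step 1: Rank x and y separately (midranks; no ties here).
rank(x): 17->10, 4->2, 10->6, 12->7, 7->4, 8->5, 18->11, 13->8, 5->3, 19->12, 15->9, 3->1
rank(y): 10->10, 2->2, 6->6, 7->7, 4->4, 8->8, 11->11, 5->5, 3->3, 12->12, 9->9, 1->1
Step 2: d_i = R_x(i) - R_y(i); compute d_i^2.
  (10-10)^2=0, (2-2)^2=0, (6-6)^2=0, (7-7)^2=0, (4-4)^2=0, (5-8)^2=9, (11-11)^2=0, (8-5)^2=9, (3-3)^2=0, (12-12)^2=0, (9-9)^2=0, (1-1)^2=0
sum(d^2) = 18.
Step 3: rho = 1 - 6*18 / (12*(12^2 - 1)) = 1 - 108/1716 = 0.937063.
Step 4: Under H0, t = rho * sqrt((n-2)/(1-rho^2)) = 8.4868 ~ t(10).
Step 5: Two-sided p-value from the t-distribution with 10 df = 0.000007.
Step 6: alpha = 0.05. reject H0.

rho = 0.9371, p = 0.000007, reject H0 at alpha = 0.05.


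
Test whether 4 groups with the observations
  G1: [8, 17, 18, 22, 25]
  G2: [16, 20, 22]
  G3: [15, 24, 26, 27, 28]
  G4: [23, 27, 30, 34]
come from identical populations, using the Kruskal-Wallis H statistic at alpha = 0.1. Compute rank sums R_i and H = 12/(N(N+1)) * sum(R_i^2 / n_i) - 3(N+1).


Step 1: Combine all N = 17 observations and assign midranks.
sorted (value, group, rank): (8,G1,1), (15,G3,2), (16,G2,3), (17,G1,4), (18,G1,5), (20,G2,6), (22,G1,7.5), (22,G2,7.5), (23,G4,9), (24,G3,10), (25,G1,11), (26,G3,12), (27,G3,13.5), (27,G4,13.5), (28,G3,15), (30,G4,16), (34,G4,17)
Step 2: Sum ranks within each group.
R_1 = 28.5 (n_1 = 5)
R_2 = 16.5 (n_2 = 3)
R_3 = 52.5 (n_3 = 5)
R_4 = 55.5 (n_4 = 4)
Step 3: H = 12/(N(N+1)) * sum(R_i^2/n_i) - 3(N+1)
     = 12/(17*18) * (28.5^2/5 + 16.5^2/3 + 52.5^2/5 + 55.5^2/4) - 3*18
     = 0.039216 * 1574.51 - 54
     = 7.745588.
Step 4: Ties present; correction factor C = 1 - 12/(17^3 - 17) = 0.997549. Corrected H = 7.745588 / 0.997549 = 7.764619.
Step 5: Under H0, H ~ chi^2(3); p-value = 0.051135.
Step 6: alpha = 0.1. reject H0.

H = 7.7646, df = 3, p = 0.051135, reject H0.


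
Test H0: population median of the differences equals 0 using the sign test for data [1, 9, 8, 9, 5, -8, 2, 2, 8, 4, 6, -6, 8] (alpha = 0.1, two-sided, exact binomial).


Step 1: Discard zero differences. Original n = 13; n_eff = number of nonzero differences = 13.
Nonzero differences (with sign): +1, +9, +8, +9, +5, -8, +2, +2, +8, +4, +6, -6, +8
Step 2: Count signs: positive = 11, negative = 2.
Step 3: Under H0: P(positive) = 0.5, so the number of positives S ~ Bin(13, 0.5).
Step 4: Two-sided exact p-value = sum of Bin(13,0.5) probabilities at or below the observed probability = 0.022461.
Step 5: alpha = 0.1. reject H0.

n_eff = 13, pos = 11, neg = 2, p = 0.022461, reject H0.


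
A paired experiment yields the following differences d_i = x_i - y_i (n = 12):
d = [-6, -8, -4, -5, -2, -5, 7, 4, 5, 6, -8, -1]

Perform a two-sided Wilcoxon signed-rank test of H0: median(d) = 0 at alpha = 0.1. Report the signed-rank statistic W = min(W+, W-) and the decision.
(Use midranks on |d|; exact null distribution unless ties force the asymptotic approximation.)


Step 1: Drop any zero differences (none here) and take |d_i|.
|d| = [6, 8, 4, 5, 2, 5, 7, 4, 5, 6, 8, 1]
Step 2: Midrank |d_i| (ties get averaged ranks).
ranks: |6|->8.5, |8|->11.5, |4|->3.5, |5|->6, |2|->2, |5|->6, |7|->10, |4|->3.5, |5|->6, |6|->8.5, |8|->11.5, |1|->1
Step 3: Attach original signs; sum ranks with positive sign and with negative sign.
W+ = 10 + 3.5 + 6 + 8.5 = 28
W- = 8.5 + 11.5 + 3.5 + 6 + 2 + 6 + 11.5 + 1 = 50
(Check: W+ + W- = 78 should equal n(n+1)/2 = 78.)
Step 4: Test statistic W = min(W+, W-) = 28.
Step 5: Ties in |d|, so use the tie-corrected normal approximation.
        E[W] = n(n+1)/4 = 12*13/4 = 39.
        Tie groups: |d|=4 (t=2), |d|=5 (t=3), |d|=6 (t=2), |d|=8 (t=2); sum(t^3 - t) = 42.
        Var[W] = n(n+1)(2n+1)/24 - sum(t^3-t)/48 = 3900/24 - 42/48 = 161.625.
        z = (W - E[W]) / sqrt(Var[W]) = (28 - 39) / 12.7132 = -0.8652.
        Two-sided p = 2*Phi(z) = 0.386905.
Step 6: alpha = 0.1. fail to reject H0.

W+ = 28, W- = 50, W = min = 28, p = 0.386905, fail to reject H0.


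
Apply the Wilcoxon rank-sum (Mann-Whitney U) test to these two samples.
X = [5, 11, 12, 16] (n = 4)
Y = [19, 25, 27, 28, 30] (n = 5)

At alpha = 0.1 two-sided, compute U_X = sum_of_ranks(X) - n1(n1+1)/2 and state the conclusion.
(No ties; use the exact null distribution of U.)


Step 1: Combine and sort all 9 observations; assign midranks.
sorted (value, group): (5,X), (11,X), (12,X), (16,X), (19,Y), (25,Y), (27,Y), (28,Y), (30,Y)
ranks: 5->1, 11->2, 12->3, 16->4, 19->5, 25->6, 27->7, 28->8, 30->9
Step 2: Rank sum for X: R1 = 1 + 2 + 3 + 4 = 10.
Step 3: U_X = R1 - n1(n1+1)/2 = 10 - 4*5/2 = 10 - 10 = 0.
       U_Y = n1*n2 - U_X = 20 - 0 = 20.
Step 4: No ties, so the exact null distribution of U (based on enumerating the C(9,4) = 126 equally likely rank assignments) gives the two-sided p-value.
Step 5: p-value = 0.015873; compare to alpha = 0.1. reject H0.

U_X = 0, p = 0.015873, reject H0 at alpha = 0.1.


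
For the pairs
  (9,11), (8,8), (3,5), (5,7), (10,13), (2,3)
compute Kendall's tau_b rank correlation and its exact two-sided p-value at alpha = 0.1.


Step 1: Enumerate the 15 unordered pairs (i,j) with i<j and classify each by sign(x_j-x_i) * sign(y_j-y_i).
  (1,2):dx=-1,dy=-3->C; (1,3):dx=-6,dy=-6->C; (1,4):dx=-4,dy=-4->C; (1,5):dx=+1,dy=+2->C
  (1,6):dx=-7,dy=-8->C; (2,3):dx=-5,dy=-3->C; (2,4):dx=-3,dy=-1->C; (2,5):dx=+2,dy=+5->C
  (2,6):dx=-6,dy=-5->C; (3,4):dx=+2,dy=+2->C; (3,5):dx=+7,dy=+8->C; (3,6):dx=-1,dy=-2->C
  (4,5):dx=+5,dy=+6->C; (4,6):dx=-3,dy=-4->C; (5,6):dx=-8,dy=-10->C
Step 2: C = 15, D = 0, total pairs = 15.
Step 3: tau = (C - D)/(n(n-1)/2) = (15 - 0)/15 = 1.000000.
Step 4: Exact two-sided p-value (enumerate n! = 720 permutations of y under H0): p = 0.002778.
Step 5: alpha = 0.1. reject H0.

tau_b = 1.0000 (C=15, D=0), p = 0.002778, reject H0.


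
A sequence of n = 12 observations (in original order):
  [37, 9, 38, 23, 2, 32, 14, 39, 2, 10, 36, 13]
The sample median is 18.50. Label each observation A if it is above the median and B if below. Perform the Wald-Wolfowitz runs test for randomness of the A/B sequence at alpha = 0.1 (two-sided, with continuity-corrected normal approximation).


Step 1: Compute median = 18.50; label A = above, B = below.
Labels in order: ABAABABABBAB  (n_A = 6, n_B = 6)
Step 2: Count runs R = 10.
Step 3: Under H0 (random ordering), E[R] = 2*n_A*n_B/(n_A+n_B) + 1 = 2*6*6/12 + 1 = 7.0000.
        Var[R] = 2*n_A*n_B*(2*n_A*n_B - n_A - n_B) / ((n_A+n_B)^2 * (n_A+n_B-1)) = 4320/1584 = 2.7273.
        SD[R] = 1.6514.
Step 4: Continuity-corrected z = (R - 0.5 - E[R]) / SD[R] = (10 - 0.5 - 7.0000) / 1.6514 = 1.5138.
Step 5: Two-sided p-value via normal approximation = 2*(1 - Phi(|z|)) = 0.130070.
Step 6: alpha = 0.1. fail to reject H0.

R = 10, z = 1.5138, p = 0.130070, fail to reject H0.


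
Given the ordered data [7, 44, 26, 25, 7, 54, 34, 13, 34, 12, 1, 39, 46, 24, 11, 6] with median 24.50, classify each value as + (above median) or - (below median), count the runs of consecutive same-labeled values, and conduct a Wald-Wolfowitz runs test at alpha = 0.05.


Step 1: Compute median = 24.50; label A = above, B = below.
Labels in order: BAAABAABABBAABBB  (n_A = 8, n_B = 8)
Step 2: Count runs R = 9.
Step 3: Under H0 (random ordering), E[R] = 2*n_A*n_B/(n_A+n_B) + 1 = 2*8*8/16 + 1 = 9.0000.
        Var[R] = 2*n_A*n_B*(2*n_A*n_B - n_A - n_B) / ((n_A+n_B)^2 * (n_A+n_B-1)) = 14336/3840 = 3.7333.
        SD[R] = 1.9322.
Step 4: R = E[R], so z = 0 with no continuity correction.
Step 5: Two-sided p-value via normal approximation = 2*(1 - Phi(|z|)) = 1.000000.
Step 6: alpha = 0.05. fail to reject H0.

R = 9, z = 0.0000, p = 1.000000, fail to reject H0.


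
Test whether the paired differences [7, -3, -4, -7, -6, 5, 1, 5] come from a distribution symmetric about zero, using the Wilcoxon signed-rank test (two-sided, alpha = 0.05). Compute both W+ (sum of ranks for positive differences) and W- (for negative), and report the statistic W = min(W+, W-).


Step 1: Drop any zero differences (none here) and take |d_i|.
|d| = [7, 3, 4, 7, 6, 5, 1, 5]
Step 2: Midrank |d_i| (ties get averaged ranks).
ranks: |7|->7.5, |3|->2, |4|->3, |7|->7.5, |6|->6, |5|->4.5, |1|->1, |5|->4.5
Step 3: Attach original signs; sum ranks with positive sign and with negative sign.
W+ = 7.5 + 4.5 + 1 + 4.5 = 17.5
W- = 2 + 3 + 7.5 + 6 = 18.5
(Check: W+ + W- = 36 should equal n(n+1)/2 = 36.)
Step 4: Test statistic W = min(W+, W-) = 17.5.
Step 5: Ties in |d|, so use the tie-corrected normal approximation.
        E[W] = n(n+1)/4 = 8*9/4 = 18.
        Tie groups: |d|=5 (t=2), |d|=7 (t=2); sum(t^3 - t) = 12.
        Var[W] = n(n+1)(2n+1)/24 - sum(t^3-t)/48 = 1224/24 - 12/48 = 50.75.
        z = (W - E[W]) / sqrt(Var[W]) = (17.5 - 18) / 7.1239 = -0.0702.
        Two-sided p = 2*Phi(z) = 0.944045.
Step 6: alpha = 0.05. fail to reject H0.

W+ = 17.5, W- = 18.5, W = min = 17.5, p = 0.944045, fail to reject H0.


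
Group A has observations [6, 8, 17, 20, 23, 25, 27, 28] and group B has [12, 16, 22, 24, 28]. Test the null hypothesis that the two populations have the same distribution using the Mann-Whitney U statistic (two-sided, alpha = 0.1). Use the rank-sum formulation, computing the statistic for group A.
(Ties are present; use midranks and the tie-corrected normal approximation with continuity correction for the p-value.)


Step 1: Combine and sort all 13 observations; assign midranks.
sorted (value, group): (6,X), (8,X), (12,Y), (16,Y), (17,X), (20,X), (22,Y), (23,X), (24,Y), (25,X), (27,X), (28,X), (28,Y)
ranks: 6->1, 8->2, 12->3, 16->4, 17->5, 20->6, 22->7, 23->8, 24->9, 25->10, 27->11, 28->12.5, 28->12.5
Step 2: Rank sum for X: R1 = 1 + 2 + 5 + 6 + 8 + 10 + 11 + 12.5 = 55.5.
Step 3: U_X = R1 - n1(n1+1)/2 = 55.5 - 8*9/2 = 55.5 - 36 = 19.5.
       U_Y = n1*n2 - U_X = 40 - 19.5 = 20.5.
Step 4: Ties are present, so use the tie-corrected normal approximation (with continuity correction) for the p-value.
Step 5: p-value = 1.000000; compare to alpha = 0.1. fail to reject H0.

U_X = 19.5, p = 1.000000, fail to reject H0 at alpha = 0.1.


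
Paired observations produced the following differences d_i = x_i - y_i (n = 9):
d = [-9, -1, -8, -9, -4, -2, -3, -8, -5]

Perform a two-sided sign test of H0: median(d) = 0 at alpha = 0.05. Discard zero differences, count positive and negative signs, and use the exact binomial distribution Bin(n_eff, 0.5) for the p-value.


Step 1: Discard zero differences. Original n = 9; n_eff = number of nonzero differences = 9.
Nonzero differences (with sign): -9, -1, -8, -9, -4, -2, -3, -8, -5
Step 2: Count signs: positive = 0, negative = 9.
Step 3: Under H0: P(positive) = 0.5, so the number of positives S ~ Bin(9, 0.5).
Step 4: Two-sided exact p-value = sum of Bin(9,0.5) probabilities at or below the observed probability = 0.003906.
Step 5: alpha = 0.05. reject H0.

n_eff = 9, pos = 0, neg = 9, p = 0.003906, reject H0.


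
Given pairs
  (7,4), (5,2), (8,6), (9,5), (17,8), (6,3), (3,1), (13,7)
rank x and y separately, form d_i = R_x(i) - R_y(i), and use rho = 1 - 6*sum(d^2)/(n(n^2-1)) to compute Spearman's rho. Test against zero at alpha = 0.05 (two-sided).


Step 1: Rank x and y separately (midranks; no ties here).
rank(x): 7->4, 5->2, 8->5, 9->6, 17->8, 6->3, 3->1, 13->7
rank(y): 4->4, 2->2, 6->6, 5->5, 8->8, 3->3, 1->1, 7->7
Step 2: d_i = R_x(i) - R_y(i); compute d_i^2.
  (4-4)^2=0, (2-2)^2=0, (5-6)^2=1, (6-5)^2=1, (8-8)^2=0, (3-3)^2=0, (1-1)^2=0, (7-7)^2=0
sum(d^2) = 2.
Step 3: rho = 1 - 6*2 / (8*(8^2 - 1)) = 1 - 12/504 = 0.976190.
Step 4: Under H0, t = rho * sqrt((n-2)/(1-rho^2)) = 11.0235 ~ t(6).
Step 5: Two-sided p-value from the t-distribution with 6 df = 0.000033.
Step 6: alpha = 0.05. reject H0.

rho = 0.9762, p = 0.000033, reject H0 at alpha = 0.05.


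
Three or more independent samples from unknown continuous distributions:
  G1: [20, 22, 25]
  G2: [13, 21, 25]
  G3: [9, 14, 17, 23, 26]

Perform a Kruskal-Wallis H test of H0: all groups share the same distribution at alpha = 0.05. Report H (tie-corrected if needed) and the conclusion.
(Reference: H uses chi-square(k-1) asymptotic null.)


Step 1: Combine all N = 11 observations and assign midranks.
sorted (value, group, rank): (9,G3,1), (13,G2,2), (14,G3,3), (17,G3,4), (20,G1,5), (21,G2,6), (22,G1,7), (23,G3,8), (25,G1,9.5), (25,G2,9.5), (26,G3,11)
Step 2: Sum ranks within each group.
R_1 = 21.5 (n_1 = 3)
R_2 = 17.5 (n_2 = 3)
R_3 = 27 (n_3 = 5)
Step 3: H = 12/(N(N+1)) * sum(R_i^2/n_i) - 3(N+1)
     = 12/(11*12) * (21.5^2/3 + 17.5^2/3 + 27^2/5) - 3*12
     = 0.090909 * 401.967 - 36
     = 0.542424.
Step 4: Ties present; correction factor C = 1 - 6/(11^3 - 11) = 0.995455. Corrected H = 0.542424 / 0.995455 = 0.544901.
Step 5: Under H0, H ~ chi^2(2); p-value = 0.761511.
Step 6: alpha = 0.05. fail to reject H0.

H = 0.5449, df = 2, p = 0.761511, fail to reject H0.
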